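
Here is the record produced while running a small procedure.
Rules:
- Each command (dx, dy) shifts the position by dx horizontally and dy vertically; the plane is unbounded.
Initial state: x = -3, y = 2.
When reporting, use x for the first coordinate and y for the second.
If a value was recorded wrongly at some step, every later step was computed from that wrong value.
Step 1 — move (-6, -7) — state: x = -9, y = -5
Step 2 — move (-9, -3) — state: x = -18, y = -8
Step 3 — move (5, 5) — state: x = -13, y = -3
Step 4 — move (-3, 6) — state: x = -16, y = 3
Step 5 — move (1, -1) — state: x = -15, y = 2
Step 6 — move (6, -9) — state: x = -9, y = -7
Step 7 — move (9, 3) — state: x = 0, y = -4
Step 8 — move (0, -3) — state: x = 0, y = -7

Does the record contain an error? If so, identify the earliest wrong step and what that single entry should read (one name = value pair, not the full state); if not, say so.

Recomputing the run from the initial state:
step 1: x = -9, y = -5
step 2: x = -18, y = -8
step 3: x = -13, y = -3
step 4: x = -16, y = 3
step 5: x = -15, y = 2
step 6: x = -9, y = -7
step 7: x = 0, y = -4
step 8: x = 0, y = -7
This matches the record at every step.

no error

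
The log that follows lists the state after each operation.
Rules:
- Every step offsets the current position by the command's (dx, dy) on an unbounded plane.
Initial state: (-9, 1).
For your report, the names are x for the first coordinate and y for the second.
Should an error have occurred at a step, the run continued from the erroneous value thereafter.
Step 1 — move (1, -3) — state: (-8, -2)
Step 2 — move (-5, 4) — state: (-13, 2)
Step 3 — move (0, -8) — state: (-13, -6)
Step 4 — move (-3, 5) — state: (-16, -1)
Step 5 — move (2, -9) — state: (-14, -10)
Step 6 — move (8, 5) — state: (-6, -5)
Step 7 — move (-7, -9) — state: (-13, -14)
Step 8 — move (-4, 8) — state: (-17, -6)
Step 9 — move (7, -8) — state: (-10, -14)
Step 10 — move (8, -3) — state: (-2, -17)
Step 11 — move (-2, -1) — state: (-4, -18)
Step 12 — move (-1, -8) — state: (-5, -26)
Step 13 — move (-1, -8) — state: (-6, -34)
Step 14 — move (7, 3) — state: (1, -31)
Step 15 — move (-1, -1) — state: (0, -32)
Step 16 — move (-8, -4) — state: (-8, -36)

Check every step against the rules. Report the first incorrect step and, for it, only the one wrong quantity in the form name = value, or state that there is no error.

no error

step 1: x = -9 + (1) = -8, y = 1 + (-3) = -2 -> in agreement
step 2: x = -8 + (-5) = -13, y = -2 + (4) = 2 -> same as recorded
step 3: x = -13 + (0) = -13, y = 2 + (-8) = -6 -> agrees with the log
step 4: x = -13 + (-3) = -16, y = -6 + (5) = -1 -> same as recorded
step 5: x = -16 + (2) = -14, y = -1 + (-9) = -10 -> exactly as logged
step 6: x = -14 + (8) = -6, y = -10 + (5) = -5 -> agrees with the log
step 7: x = -6 + (-7) = -13, y = -5 + (-9) = -14 -> checks out
step 8: x = -13 + (-4) = -17, y = -14 + (8) = -6 -> verified
step 9: x = -17 + (7) = -10, y = -6 + (-8) = -14 -> checks out
step 10: x = -10 + (8) = -2, y = -14 + (-3) = -17 -> exactly as logged
step 11: x = -2 + (-2) = -4, y = -17 + (-1) = -18 -> confirmed correct
step 12: x = -4 + (-1) = -5, y = -18 + (-8) = -26 -> checks out
step 13: x = -5 + (-1) = -6, y = -26 + (-8) = -34 -> checks out
step 14: x = -6 + (7) = 1, y = -34 + (3) = -31 -> no discrepancy
step 15: x = 1 + (-1) = 0, y = -31 + (-1) = -32 -> confirmed correct
step 16: x = 0 + (-8) = -8, y = -32 + (-4) = -36 -> verified
Every step is consistent.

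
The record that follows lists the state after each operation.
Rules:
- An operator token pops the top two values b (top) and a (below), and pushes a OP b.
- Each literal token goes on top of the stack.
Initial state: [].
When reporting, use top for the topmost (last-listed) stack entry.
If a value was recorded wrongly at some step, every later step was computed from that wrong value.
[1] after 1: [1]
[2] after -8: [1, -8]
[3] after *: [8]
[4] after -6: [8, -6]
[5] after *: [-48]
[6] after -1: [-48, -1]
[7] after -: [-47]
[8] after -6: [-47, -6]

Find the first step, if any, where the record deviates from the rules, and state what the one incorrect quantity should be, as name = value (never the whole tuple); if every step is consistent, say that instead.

step 3, top = -8

Recomputing the run from the initial state:
step 1: [1]
step 2: [1, -8]
step 3: [-8]
step 4: [-8, -6]
step 5: [48]
step 6: [48, -1]
step 7: [49]
step 8: [49, -6]
The first disagreement with the record is at step 3, where the value should be top = -8.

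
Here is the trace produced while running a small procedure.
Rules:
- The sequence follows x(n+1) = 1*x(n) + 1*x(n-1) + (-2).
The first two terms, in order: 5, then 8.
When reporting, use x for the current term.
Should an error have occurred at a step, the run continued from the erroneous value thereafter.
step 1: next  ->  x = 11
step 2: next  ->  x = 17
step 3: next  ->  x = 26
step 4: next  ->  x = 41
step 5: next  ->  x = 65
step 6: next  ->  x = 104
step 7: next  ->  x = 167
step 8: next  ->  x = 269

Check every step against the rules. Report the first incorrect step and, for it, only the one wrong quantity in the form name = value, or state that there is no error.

Recomputing the run from the initial state:
step 1: x = 11
step 2: x = 17
step 3: x = 26
step 4: x = 41
step 5: x = 65
step 6: x = 104
step 7: x = 167
step 8: x = 269
This matches the trace at every step.

no error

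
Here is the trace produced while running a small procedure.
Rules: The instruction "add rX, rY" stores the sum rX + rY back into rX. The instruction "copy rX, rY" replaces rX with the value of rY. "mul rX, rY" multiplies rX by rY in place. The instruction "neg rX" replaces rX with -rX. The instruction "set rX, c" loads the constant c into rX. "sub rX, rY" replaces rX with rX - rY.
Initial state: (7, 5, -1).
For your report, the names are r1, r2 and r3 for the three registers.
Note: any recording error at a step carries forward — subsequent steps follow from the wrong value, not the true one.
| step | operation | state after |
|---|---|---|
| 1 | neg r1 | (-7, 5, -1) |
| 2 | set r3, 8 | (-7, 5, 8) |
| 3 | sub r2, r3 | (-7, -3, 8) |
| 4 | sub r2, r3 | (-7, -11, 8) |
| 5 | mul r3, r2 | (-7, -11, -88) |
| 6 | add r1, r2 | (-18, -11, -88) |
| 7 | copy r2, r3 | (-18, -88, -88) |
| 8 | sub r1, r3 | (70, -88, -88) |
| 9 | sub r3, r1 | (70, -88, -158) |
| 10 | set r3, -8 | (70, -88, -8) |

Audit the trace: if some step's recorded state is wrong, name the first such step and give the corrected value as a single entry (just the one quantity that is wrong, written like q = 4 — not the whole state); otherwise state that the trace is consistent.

no error

1. r1 = -(7) = -7 (in agreement)
2. r3 = 8 (checks out)
3. r2 = 5 - 8 = -3 (in agreement)
4. r2 = -3 - 8 = -11 (matches)
5. r3 = 8 * -11 = -88 (same as recorded)
6. r1 = -7 + -11 = -18 (confirmed correct)
7. r2 = -88 (matches)
8. r1 = -18 - -88 = 70 (checks out)
9. r3 = -88 - 70 = -158 (no discrepancy)
10. r3 = -8 (exactly as logged)
The recomputation confirms every line.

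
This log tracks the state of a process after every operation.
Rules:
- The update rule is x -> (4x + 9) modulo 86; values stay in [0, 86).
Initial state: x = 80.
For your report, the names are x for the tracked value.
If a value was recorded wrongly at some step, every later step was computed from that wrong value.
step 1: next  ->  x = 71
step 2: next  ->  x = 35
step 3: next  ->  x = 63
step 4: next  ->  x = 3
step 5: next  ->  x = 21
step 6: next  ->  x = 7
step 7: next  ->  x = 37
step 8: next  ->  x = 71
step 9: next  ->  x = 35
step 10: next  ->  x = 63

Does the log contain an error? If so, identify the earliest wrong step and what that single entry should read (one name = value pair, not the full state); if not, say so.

1. x = (4*80 + 9) mod 86 = 71 (no discrepancy)
2. x = (4*71 + 9) mod 86 = 35 (verified)
3. x = (4*35 + 9) mod 86 = 63 (in agreement)
4. x = (4*63 + 9) mod 86 = 3 (consistent with the log)
5. x = (4*3 + 9) mod 86 = 21 (agrees with the log)
6. x = (4*21 + 9) mod 86 = 7 (agrees with the log)
7. x = (4*7 + 9) mod 86 = 37 (consistent with the log)
8. x = (4*37 + 9) mod 86 = 71 (consistent with the log)
9. x = (4*71 + 9) mod 86 = 35 (checks out)
10. x = (4*35 + 9) mod 86 = 63 (matches)
All entries verified; no error found.

no error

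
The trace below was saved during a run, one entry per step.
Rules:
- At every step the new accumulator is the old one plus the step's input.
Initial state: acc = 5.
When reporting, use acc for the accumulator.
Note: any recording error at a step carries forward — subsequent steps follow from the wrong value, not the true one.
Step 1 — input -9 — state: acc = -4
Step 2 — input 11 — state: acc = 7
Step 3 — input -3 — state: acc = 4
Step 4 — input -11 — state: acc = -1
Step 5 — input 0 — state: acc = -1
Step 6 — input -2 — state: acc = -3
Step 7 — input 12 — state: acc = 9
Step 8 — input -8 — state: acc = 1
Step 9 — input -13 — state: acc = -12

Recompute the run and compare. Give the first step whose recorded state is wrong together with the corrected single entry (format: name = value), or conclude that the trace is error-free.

step 4, acc = -7

1. acc = 5 + -9 = -4 (agrees with the trace)
2. acc = -4 + 11 = 7 (exactly as logged)
3. acc = 7 + -3 = 4 (confirmed correct)
4. acc = 4 + -11 = -7 (the recorded entry deviates here)
First incorrect step: 4; the correct value is acc = -7.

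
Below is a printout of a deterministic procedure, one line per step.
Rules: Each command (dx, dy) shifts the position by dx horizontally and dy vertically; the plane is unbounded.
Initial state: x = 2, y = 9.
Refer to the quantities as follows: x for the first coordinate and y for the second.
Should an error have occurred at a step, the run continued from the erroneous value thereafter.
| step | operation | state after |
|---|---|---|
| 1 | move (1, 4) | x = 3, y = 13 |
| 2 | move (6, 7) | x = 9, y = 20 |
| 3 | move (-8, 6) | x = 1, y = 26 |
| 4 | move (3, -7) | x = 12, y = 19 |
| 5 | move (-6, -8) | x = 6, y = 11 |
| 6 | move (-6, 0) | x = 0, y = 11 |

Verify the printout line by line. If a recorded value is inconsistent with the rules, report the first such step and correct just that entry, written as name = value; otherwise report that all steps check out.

Recomputing the run from the initial state:
step 1: x = 3, y = 13
step 2: x = 9, y = 20
step 3: x = 1, y = 26
step 4: x = 4, y = 19
step 5: x = -2, y = 11
step 6: x = -8, y = 11
The first disagreement with the printout is at step 4, where the value should be x = 4.

step 4, x = 4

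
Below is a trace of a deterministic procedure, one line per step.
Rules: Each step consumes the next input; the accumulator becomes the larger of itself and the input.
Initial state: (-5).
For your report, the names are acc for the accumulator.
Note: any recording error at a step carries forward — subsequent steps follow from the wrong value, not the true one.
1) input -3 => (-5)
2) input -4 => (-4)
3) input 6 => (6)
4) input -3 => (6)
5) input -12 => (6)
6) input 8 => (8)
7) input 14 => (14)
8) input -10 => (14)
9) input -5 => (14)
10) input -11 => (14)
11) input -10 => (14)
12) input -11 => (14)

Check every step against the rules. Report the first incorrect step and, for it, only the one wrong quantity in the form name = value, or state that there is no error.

step 1, acc = -3

Recomputing the run from the initial state:
step 1: acc = -3
step 2: acc = -3
step 3: acc = 6
step 4: acc = 6
step 5: acc = 6
step 6: acc = 8
step 7: acc = 14
step 8: acc = 14
step 9: acc = 14
step 10: acc = 14
step 11: acc = 14
step 12: acc = 14
The first disagreement with the trace is at step 1, where the value should be acc = -3.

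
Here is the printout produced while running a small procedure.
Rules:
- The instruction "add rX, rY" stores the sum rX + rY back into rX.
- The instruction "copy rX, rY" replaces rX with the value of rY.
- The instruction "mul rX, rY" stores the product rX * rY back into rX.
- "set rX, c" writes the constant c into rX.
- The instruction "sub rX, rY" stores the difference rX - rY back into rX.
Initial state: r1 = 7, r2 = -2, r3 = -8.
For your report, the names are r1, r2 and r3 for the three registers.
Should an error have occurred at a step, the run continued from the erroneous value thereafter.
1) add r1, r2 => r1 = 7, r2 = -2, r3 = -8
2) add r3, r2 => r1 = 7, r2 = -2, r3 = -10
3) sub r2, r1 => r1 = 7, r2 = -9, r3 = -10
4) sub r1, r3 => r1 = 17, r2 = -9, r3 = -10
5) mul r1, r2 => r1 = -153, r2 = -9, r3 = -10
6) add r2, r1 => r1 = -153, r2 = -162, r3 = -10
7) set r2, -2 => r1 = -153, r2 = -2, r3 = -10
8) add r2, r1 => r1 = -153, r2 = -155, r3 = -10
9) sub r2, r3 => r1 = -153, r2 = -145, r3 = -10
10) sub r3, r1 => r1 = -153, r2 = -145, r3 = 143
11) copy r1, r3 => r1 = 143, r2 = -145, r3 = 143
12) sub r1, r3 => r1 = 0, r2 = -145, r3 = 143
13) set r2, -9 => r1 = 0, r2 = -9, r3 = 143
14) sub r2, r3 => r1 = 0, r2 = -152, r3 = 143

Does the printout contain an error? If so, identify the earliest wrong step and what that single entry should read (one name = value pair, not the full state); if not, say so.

step 1, r1 = 5

1. r1 = 7 + -2 = 5 (a discrepancy with the printout)
Step 1 is the first one off; corrected, r1 = 5.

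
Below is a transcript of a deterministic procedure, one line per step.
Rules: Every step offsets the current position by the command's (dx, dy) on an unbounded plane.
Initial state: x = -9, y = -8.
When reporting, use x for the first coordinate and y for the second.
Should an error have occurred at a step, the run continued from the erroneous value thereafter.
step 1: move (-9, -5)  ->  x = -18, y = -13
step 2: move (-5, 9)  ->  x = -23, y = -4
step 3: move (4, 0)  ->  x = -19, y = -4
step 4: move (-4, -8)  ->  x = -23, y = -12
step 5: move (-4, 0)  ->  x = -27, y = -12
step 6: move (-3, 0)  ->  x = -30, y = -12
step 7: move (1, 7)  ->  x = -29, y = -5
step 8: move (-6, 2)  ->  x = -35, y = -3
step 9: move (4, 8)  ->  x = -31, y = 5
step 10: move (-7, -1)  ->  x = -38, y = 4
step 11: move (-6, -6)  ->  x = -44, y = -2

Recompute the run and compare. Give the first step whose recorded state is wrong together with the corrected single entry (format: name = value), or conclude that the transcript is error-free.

Recomputing the run from the initial state:
step 1: x = -18, y = -13
step 2: x = -23, y = -4
step 3: x = -19, y = -4
step 4: x = -23, y = -12
step 5: x = -27, y = -12
step 6: x = -30, y = -12
step 7: x = -29, y = -5
step 8: x = -35, y = -3
step 9: x = -31, y = 5
step 10: x = -38, y = 4
step 11: x = -44, y = -2
This matches the transcript at every step.

no error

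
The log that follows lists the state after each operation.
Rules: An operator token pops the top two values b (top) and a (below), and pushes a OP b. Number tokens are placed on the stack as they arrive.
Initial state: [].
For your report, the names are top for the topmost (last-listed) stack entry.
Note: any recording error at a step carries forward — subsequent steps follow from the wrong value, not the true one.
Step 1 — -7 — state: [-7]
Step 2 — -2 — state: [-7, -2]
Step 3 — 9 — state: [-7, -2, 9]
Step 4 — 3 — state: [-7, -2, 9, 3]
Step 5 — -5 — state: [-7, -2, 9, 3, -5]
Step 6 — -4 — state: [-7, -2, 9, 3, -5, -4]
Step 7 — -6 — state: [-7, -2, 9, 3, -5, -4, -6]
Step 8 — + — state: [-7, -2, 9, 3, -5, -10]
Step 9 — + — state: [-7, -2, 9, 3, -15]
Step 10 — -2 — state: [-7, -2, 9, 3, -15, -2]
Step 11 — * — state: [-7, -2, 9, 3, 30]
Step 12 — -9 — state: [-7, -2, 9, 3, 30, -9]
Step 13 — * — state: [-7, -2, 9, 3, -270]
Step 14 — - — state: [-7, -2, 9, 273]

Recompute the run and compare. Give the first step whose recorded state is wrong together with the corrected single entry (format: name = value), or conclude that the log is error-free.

1. push -7: top = -7 (agrees with the log)
2. push -2: top = -2 (same as recorded)
3. push 9: top = 9 (matches)
4. push 3: top = 3 (confirmed correct)
5. push -5: top = -5 (matches)
6. push -4: top = -4 (exactly as logged)
7. push -6: top = -6 (same as recorded)
8. -4 + -6 = -10 (verified)
9. -5 + -10 = -15 (no discrepancy)
10. push -2: top = -2 (matches)
11. -15 * -2 = 30 (checks out)
12. push -9: top = -9 (same as recorded)
13. 30 * -9 = -270 (confirmed correct)
14. 3 - -270 = 273 (agrees with the log)
Nothing is out of place; the run is error-free.

no error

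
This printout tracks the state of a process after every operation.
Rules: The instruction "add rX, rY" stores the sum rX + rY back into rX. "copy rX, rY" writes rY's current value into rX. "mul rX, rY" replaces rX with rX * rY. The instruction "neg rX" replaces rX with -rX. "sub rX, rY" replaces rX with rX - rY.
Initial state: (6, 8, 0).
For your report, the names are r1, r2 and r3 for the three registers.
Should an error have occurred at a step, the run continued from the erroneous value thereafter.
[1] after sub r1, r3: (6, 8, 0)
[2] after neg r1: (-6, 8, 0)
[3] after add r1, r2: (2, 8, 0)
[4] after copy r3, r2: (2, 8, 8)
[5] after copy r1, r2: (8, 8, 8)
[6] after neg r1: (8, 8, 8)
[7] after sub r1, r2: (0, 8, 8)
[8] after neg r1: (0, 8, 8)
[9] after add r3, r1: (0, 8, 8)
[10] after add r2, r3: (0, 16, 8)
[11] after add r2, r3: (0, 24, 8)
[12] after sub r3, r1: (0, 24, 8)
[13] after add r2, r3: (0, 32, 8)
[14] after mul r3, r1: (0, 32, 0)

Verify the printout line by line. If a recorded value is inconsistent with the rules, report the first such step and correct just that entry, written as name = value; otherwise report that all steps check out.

step 1: r1 = 6 - 0 = 6 -> verified
step 2: r1 = -(6) = -6 -> checks out
step 3: r1 = -6 + 8 = 2 -> matches
step 4: r3 = 8 -> confirmed correct
step 5: r1 = 8 -> checks out
step 6: r1 = -(8) = -8 -> the printout disagrees here
The earliest wrong entry is at step 6: it should read r1 = -8.

step 6, r1 = -8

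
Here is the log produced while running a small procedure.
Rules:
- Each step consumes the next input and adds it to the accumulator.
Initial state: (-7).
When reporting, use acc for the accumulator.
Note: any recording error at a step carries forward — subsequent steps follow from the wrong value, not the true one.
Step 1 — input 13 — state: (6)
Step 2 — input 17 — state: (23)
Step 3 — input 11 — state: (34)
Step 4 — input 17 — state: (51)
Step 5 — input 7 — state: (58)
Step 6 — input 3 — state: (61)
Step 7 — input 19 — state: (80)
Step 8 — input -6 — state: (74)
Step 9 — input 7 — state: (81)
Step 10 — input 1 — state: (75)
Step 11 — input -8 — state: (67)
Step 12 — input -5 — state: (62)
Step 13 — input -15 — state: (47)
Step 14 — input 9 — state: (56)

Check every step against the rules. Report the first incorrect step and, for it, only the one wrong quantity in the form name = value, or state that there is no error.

step 10, acc = 82

step 1: acc = -7 + 13 = 6 -> confirmed correct
step 2: acc = 6 + 17 = 23 -> checks out
step 3: acc = 23 + 11 = 34 -> same as recorded
step 4: acc = 34 + 17 = 51 -> confirmed correct
step 5: acc = 51 + 7 = 58 -> matches
step 6: acc = 58 + 3 = 61 -> consistent with the log
step 7: acc = 61 + 19 = 80 -> exactly as logged
step 8: acc = 80 + -6 = 74 -> matches
step 9: acc = 74 + 7 = 81 -> verified
step 10: acc = 81 + 1 = 82 -> first mismatch against the log
So the first discrepancy is step 10, where the right value is acc = 82.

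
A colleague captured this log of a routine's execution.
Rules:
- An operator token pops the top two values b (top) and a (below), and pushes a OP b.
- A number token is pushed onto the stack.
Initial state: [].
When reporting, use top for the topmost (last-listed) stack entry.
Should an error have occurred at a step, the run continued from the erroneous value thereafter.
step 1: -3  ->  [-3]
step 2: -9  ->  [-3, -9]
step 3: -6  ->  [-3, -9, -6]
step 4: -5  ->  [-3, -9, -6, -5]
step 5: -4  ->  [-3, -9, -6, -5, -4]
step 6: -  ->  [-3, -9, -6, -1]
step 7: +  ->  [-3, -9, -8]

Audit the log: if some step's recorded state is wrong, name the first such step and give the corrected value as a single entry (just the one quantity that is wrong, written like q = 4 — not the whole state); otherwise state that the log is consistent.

Recomputing the run from the initial state:
step 1: [-3]
step 2: [-3, -9]
step 3: [-3, -9, -6]
step 4: [-3, -9, -6, -5]
step 5: [-3, -9, -6, -5, -4]
step 6: [-3, -9, -6, -1]
step 7: [-3, -9, -7]
The first disagreement with the log is at step 7, where the value should be top = -7.

step 7, top = -7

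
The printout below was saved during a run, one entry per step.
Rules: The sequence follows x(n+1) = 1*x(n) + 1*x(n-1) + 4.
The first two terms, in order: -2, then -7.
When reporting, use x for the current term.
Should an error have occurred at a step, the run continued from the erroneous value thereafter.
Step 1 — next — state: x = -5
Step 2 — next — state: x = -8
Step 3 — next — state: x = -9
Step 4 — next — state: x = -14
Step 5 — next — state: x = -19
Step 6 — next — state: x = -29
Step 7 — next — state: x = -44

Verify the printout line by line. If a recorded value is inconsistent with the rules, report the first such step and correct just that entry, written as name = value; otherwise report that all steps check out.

step 4, x = -13

1. x = 1*(-7) + (1)*(-2) + (4) = -5 (same as recorded)
2. x = 1*(-5) + (1)*(-7) + (4) = -8 (exactly as logged)
3. x = 1*(-8) + (1)*(-5) + (4) = -9 (no discrepancy)
4. x = 1*(-9) + (1)*(-8) + (4) = -13 (not what was recorded)
First incorrect step: 4; the correct value is x = -13.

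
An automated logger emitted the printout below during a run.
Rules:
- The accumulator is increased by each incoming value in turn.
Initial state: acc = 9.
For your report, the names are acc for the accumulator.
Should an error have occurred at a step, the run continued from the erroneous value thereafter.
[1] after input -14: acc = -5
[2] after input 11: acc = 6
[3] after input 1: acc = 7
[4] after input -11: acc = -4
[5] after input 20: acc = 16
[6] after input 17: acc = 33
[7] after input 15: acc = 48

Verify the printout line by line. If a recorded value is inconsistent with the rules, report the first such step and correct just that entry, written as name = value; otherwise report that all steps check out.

Recomputing the run from the initial state:
step 1: acc = -5
step 2: acc = 6
step 3: acc = 7
step 4: acc = -4
step 5: acc = 16
step 6: acc = 33
step 7: acc = 48
This matches the printout at every step.

no error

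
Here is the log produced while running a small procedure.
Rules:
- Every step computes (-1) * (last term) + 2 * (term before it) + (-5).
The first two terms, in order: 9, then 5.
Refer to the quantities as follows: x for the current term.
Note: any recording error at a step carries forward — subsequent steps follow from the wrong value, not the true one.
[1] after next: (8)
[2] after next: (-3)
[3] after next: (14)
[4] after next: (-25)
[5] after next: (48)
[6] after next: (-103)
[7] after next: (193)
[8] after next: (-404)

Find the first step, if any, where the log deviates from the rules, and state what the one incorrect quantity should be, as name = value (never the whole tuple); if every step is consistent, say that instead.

Step 1: x = -1*(5) + (2)*(9) + (-5) = 8 — checks out.
Step 2: x = -1*(8) + (2)*(5) + (-5) = -3 — agrees with the log.
Step 3: x = -1*(-3) + (2)*(8) + (-5) = 14 — confirmed correct.
Step 4: x = -1*(14) + (2)*(-3) + (-5) = -25 — in agreement.
Step 5: x = -1*(-25) + (2)*(14) + (-5) = 48 — checks out.
Step 6: x = -1*(48) + (2)*(-25) + (-5) = -103 — checks out.
Step 7: x = -1*(-103) + (2)*(48) + (-5) = 194 — the log has a different value.
That makes step 7 the first incorrect line — x = 194 is what it should show.

step 7, x = 194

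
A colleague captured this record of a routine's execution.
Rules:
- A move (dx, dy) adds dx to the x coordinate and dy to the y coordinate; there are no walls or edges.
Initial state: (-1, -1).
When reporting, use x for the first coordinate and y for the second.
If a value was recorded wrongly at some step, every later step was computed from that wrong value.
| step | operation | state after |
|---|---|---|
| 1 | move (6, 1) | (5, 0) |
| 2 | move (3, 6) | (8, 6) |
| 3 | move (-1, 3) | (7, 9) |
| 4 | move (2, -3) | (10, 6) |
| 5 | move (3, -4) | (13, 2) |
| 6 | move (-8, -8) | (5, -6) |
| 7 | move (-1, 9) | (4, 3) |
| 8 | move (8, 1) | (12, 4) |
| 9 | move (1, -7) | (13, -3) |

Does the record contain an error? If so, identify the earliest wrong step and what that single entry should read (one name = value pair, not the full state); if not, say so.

step 4, x = 9

Recomputing the run from the initial state:
step 1: x = 5, y = 0
step 2: x = 8, y = 6
step 3: x = 7, y = 9
step 4: x = 9, y = 6
step 5: x = 12, y = 2
step 6: x = 4, y = -6
step 7: x = 3, y = 3
step 8: x = 11, y = 4
step 9: x = 12, y = -3
The first disagreement with the record is at step 4, where the value should be x = 9.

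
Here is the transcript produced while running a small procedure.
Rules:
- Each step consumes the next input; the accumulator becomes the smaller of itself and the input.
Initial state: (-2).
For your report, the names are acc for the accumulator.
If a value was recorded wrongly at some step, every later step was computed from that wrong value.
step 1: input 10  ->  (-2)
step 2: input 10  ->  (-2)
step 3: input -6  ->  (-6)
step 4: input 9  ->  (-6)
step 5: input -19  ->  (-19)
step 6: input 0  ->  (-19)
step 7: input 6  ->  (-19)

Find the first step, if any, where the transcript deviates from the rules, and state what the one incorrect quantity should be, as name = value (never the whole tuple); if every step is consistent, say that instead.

no error

step 1: acc = min(-2, 10) = -2 -> same as recorded
step 2: acc = min(-2, 10) = -2 -> agrees with the transcript
step 3: acc = min(-2, -6) = -6 -> verified
step 4: acc = min(-6, 9) = -6 -> agrees with the transcript
step 5: acc = min(-6, -19) = -19 -> checks out
step 6: acc = min(-19, 0) = -19 -> checks out
step 7: acc = min(-19, 6) = -19 -> same as recorded
All steps check out; nothing to correct.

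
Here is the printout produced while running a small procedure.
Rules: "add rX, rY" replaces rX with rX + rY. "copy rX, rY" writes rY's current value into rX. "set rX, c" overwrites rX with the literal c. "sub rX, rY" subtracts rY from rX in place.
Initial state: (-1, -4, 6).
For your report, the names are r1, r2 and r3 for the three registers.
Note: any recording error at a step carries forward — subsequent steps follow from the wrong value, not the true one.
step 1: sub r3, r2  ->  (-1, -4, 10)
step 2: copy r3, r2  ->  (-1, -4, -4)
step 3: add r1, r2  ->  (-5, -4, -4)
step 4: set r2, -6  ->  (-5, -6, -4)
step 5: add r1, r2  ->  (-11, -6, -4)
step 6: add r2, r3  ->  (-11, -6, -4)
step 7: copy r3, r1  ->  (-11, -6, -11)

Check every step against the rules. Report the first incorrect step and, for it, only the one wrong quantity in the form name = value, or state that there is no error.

Recomputing the run from the initial state:
step 1: r1 = -1, r2 = -4, r3 = 10
step 2: r1 = -1, r2 = -4, r3 = -4
step 3: r1 = -5, r2 = -4, r3 = -4
step 4: r1 = -5, r2 = -6, r3 = -4
step 5: r1 = -11, r2 = -6, r3 = -4
step 6: r1 = -11, r2 = -10, r3 = -4
step 7: r1 = -11, r2 = -10, r3 = -11
The first disagreement with the printout is at step 6, where the value should be r2 = -10.

step 6, r2 = -10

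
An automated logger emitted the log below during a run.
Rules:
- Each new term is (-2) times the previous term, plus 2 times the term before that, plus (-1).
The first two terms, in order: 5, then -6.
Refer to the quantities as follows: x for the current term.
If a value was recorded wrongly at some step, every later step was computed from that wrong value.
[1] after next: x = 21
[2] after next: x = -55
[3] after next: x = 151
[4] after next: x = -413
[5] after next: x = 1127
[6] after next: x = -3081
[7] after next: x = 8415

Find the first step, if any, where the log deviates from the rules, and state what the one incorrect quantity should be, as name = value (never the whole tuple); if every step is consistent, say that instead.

no error

Recomputing the run from the initial state:
step 1: x = 21
step 2: x = -55
step 3: x = 151
step 4: x = -413
step 5: x = 1127
step 6: x = -3081
step 7: x = 8415
This matches the log at every step.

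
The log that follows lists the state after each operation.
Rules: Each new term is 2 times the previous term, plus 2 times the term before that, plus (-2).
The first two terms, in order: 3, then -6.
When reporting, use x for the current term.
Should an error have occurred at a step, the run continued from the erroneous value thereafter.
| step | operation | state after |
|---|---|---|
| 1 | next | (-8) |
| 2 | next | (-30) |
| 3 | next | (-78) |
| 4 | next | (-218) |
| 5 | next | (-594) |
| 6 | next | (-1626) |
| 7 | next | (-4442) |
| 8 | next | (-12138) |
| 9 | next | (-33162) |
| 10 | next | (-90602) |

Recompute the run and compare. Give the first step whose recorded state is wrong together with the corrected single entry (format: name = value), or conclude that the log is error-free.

Step 1: x = 2*(-6) + (2)*(3) + (-2) = -8 — verified.
Step 2: x = 2*(-8) + (2)*(-6) + (-2) = -30 — agrees with the log.
Step 3: x = 2*(-30) + (2)*(-8) + (-2) = -78 — no discrepancy.
Step 4: x = 2*(-78) + (2)*(-30) + (-2) = -218 — exactly as logged.
Step 5: x = 2*(-218) + (2)*(-78) + (-2) = -594 — confirmed correct.
Step 6: x = 2*(-594) + (2)*(-218) + (-2) = -1626 — verified.
Step 7: x = 2*(-1626) + (2)*(-594) + (-2) = -4442 — no discrepancy.
Step 8: x = 2*(-4442) + (2)*(-1626) + (-2) = -12138 — verified.
Step 9: x = 2*(-12138) + (2)*(-4442) + (-2) = -33162 — matches.
Step 10: x = 2*(-33162) + (2)*(-12138) + (-2) = -90602 — agrees with the log.
The recomputation confirms every line.

no error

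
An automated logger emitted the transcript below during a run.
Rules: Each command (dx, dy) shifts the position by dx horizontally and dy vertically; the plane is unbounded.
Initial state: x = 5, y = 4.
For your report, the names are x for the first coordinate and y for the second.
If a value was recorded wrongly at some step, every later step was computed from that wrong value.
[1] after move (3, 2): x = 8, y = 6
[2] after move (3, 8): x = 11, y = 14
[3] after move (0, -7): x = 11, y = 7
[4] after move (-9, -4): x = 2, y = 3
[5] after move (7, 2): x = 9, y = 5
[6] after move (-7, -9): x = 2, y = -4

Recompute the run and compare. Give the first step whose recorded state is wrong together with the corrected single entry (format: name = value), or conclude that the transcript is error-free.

step 1: x = 5 + (3) = 8, y = 4 + (2) = 6 -> agrees with the transcript
step 2: x = 8 + (3) = 11, y = 6 + (8) = 14 -> agrees with the transcript
step 3: x = 11 + (0) = 11, y = 14 + (-7) = 7 -> consistent with the transcript
step 4: x = 11 + (-9) = 2, y = 7 + (-4) = 3 -> confirmed correct
step 5: x = 2 + (7) = 9, y = 3 + (2) = 5 -> in agreement
step 6: x = 9 + (-7) = 2, y = 5 + (-9) = -4 -> in agreement
Nothing is out of place; the run is error-free.

no error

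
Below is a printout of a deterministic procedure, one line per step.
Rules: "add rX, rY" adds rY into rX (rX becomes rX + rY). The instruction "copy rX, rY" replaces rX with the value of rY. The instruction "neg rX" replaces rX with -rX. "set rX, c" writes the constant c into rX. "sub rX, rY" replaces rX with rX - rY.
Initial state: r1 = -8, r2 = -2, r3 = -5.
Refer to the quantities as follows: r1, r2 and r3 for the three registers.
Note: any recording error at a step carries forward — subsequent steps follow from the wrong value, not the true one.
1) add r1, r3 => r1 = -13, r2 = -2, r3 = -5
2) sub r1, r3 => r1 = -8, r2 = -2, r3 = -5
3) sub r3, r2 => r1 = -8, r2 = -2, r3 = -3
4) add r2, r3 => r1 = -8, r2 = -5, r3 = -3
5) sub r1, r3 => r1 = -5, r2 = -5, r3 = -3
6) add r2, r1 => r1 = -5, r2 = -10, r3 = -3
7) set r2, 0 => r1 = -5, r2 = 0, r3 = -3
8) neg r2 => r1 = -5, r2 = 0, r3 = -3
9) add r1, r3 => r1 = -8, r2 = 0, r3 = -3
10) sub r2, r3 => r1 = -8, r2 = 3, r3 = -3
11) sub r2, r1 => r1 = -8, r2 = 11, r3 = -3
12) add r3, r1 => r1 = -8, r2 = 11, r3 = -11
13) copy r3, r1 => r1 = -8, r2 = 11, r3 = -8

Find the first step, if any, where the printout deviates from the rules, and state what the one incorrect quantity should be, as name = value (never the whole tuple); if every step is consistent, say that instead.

1. r1 = -8 + -5 = -13 (no discrepancy)
2. r1 = -13 - -5 = -8 (same as recorded)
3. r3 = -5 - -2 = -3 (in agreement)
4. r2 = -2 + -3 = -5 (matches)
5. r1 = -8 - -3 = -5 (checks out)
6. r2 = -5 + -5 = -10 (matches)
7. r2 = 0 (checks out)
8. r2 = -(0) = 0 (exactly as logged)
9. r1 = -5 + -3 = -8 (exactly as logged)
10. r2 = 0 - -3 = 3 (no discrepancy)
11. r2 = 3 - -8 = 11 (checks out)
12. r3 = -3 + -8 = -11 (no discrepancy)
13. r3 = -8 (no discrepancy)
All entries verified; no error found.

no error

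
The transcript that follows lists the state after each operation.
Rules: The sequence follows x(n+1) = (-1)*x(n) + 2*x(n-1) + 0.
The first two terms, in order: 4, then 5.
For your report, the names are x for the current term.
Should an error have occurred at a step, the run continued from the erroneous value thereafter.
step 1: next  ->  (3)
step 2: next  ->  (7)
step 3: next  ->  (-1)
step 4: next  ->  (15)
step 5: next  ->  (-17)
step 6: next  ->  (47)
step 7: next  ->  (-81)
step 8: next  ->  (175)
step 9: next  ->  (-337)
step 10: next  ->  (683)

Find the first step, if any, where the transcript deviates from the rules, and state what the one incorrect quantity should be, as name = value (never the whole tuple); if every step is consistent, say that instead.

1. x = -1*(5) + (2)*(4) + (0) = 3 (exactly as logged)
2. x = -1*(3) + (2)*(5) + (0) = 7 (matches)
3. x = -1*(7) + (2)*(3) + (0) = -1 (no discrepancy)
4. x = -1*(-1) + (2)*(7) + (0) = 15 (matches)
5. x = -1*(15) + (2)*(-1) + (0) = -17 (in agreement)
6. x = -1*(-17) + (2)*(15) + (0) = 47 (in agreement)
7. x = -1*(47) + (2)*(-17) + (0) = -81 (no discrepancy)
8. x = -1*(-81) + (2)*(47) + (0) = 175 (confirmed correct)
9. x = -1*(175) + (2)*(-81) + (0) = -337 (verified)
10. x = -1*(-337) + (2)*(175) + (0) = 687 (not what was recorded)
Step 10 is the first one off; corrected, x = 687.

step 10, x = 687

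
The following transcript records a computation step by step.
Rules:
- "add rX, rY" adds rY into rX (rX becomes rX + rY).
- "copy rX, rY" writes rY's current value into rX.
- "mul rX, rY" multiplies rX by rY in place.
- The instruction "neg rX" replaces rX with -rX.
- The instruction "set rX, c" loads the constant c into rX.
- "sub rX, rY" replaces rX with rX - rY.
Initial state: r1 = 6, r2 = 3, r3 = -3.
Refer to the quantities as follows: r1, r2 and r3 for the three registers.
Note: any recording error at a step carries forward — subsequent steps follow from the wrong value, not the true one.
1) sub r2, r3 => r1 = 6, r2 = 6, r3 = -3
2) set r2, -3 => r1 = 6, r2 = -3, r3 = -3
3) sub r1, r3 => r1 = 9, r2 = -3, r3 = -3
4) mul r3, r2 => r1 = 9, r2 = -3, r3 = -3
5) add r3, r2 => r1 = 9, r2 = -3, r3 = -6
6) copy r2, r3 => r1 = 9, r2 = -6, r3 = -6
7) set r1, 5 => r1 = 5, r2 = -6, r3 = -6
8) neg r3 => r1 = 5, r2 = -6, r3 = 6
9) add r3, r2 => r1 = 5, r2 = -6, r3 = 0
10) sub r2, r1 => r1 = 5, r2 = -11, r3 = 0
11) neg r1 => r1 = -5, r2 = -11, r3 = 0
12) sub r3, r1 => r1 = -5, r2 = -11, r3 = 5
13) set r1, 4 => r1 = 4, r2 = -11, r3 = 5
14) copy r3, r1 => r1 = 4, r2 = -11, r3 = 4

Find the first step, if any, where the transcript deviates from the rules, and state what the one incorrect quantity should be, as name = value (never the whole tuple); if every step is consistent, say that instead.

step 4, r3 = 9

step 1: r2 = 3 - -3 = 6 -> checks out
step 2: r2 = -3 -> matches
step 3: r1 = 6 - -3 = 9 -> agrees with the transcript
step 4: r3 = -3 * -3 = 9 -> the recorded entry deviates here
The audit stops at step 4: the recorded entry is wrong and should be r3 = 9.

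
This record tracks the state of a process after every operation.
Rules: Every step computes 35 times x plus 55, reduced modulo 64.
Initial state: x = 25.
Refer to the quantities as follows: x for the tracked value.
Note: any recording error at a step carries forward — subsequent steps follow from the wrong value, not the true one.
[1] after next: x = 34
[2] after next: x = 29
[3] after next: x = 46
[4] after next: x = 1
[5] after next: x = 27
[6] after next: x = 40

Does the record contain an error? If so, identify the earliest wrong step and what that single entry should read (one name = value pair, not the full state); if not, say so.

step 5, x = 26

Recomputing the run from the initial state:
step 1: x = 34
step 2: x = 29
step 3: x = 46
step 4: x = 1
step 5: x = 26
step 6: x = 5
The first disagreement with the record is at step 5, where the value should be x = 26.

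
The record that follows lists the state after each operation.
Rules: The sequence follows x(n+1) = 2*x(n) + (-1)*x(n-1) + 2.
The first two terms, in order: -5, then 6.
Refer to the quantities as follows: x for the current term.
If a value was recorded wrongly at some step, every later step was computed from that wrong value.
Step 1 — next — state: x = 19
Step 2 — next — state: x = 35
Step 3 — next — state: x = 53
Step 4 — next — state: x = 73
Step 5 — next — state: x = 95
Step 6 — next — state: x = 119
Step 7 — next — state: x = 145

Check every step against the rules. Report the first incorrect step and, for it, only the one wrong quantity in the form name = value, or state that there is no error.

Recomputing the run from the initial state:
step 1: x = 19
step 2: x = 34
step 3: x = 51
step 4: x = 70
step 5: x = 91
step 6: x = 114
step 7: x = 139
The first disagreement with the record is at step 2, where the value should be x = 34.

step 2, x = 34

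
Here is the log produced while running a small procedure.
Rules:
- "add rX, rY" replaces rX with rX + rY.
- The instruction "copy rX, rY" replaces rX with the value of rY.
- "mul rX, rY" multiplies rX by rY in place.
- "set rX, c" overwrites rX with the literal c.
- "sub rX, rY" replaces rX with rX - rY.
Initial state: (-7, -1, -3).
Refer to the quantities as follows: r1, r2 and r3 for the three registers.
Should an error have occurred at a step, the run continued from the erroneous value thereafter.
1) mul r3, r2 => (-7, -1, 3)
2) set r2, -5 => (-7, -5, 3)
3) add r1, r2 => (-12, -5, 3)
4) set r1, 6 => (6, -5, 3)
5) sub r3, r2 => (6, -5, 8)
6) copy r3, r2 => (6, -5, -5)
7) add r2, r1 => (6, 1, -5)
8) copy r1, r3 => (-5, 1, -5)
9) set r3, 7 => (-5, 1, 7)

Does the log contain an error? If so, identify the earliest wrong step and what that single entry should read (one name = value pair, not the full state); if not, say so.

Step 1: r3 = -3 * -1 = 3 — verified.
Step 2: r2 = -5 — no discrepancy.
Step 3: r1 = -7 + -5 = -12 — verified.
Step 4: r1 = 6 — no discrepancy.
Step 5: r3 = 3 - -5 = 8 — agrees with the log.
Step 6: r3 = -5 — in agreement.
Step 7: r2 = -5 + 6 = 1 — matches.
Step 8: r1 = -5 — consistent with the log.
Step 9: r3 = 7 — consistent with the log.
Each recorded entry agrees with the recomputation.

no error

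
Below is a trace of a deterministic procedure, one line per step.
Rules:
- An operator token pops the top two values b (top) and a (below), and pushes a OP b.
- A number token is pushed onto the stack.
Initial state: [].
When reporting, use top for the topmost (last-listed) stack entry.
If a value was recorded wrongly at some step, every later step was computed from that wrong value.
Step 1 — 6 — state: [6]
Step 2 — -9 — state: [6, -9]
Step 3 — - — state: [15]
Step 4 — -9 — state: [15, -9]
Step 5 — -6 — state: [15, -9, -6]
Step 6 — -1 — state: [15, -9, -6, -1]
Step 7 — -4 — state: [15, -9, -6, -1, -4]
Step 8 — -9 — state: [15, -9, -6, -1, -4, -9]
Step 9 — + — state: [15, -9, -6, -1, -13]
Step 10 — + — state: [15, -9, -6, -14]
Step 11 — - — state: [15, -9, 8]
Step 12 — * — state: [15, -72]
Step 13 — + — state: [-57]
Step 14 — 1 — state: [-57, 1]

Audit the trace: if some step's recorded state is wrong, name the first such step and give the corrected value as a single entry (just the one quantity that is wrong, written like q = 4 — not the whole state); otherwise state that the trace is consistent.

Recomputing the run from the initial state:
step 1: [6]
step 2: [6, -9]
step 3: [15]
step 4: [15, -9]
step 5: [15, -9, -6]
step 6: [15, -9, -6, -1]
step 7: [15, -9, -6, -1, -4]
step 8: [15, -9, -6, -1, -4, -9]
step 9: [15, -9, -6, -1, -13]
step 10: [15, -9, -6, -14]
step 11: [15, -9, 8]
step 12: [15, -72]
step 13: [-57]
step 14: [-57, 1]
This matches the trace at every step.

no error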